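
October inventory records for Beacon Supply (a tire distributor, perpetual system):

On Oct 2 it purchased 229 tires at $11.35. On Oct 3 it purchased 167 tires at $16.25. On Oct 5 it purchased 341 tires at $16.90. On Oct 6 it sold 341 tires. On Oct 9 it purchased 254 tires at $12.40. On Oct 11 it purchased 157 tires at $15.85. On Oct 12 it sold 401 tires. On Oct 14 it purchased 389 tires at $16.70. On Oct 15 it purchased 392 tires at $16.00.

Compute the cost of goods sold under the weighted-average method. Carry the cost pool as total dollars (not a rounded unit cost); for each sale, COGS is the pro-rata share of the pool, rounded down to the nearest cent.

COGS = $10,883.33

After Oct 2: 229 on hand, pool $2,599.15 (≈ $11.3500 each)
After Oct 3: 396 on hand, pool $5,312.90 (≈ $13.4164 each)
After Oct 5: 737 on hand, pool $11,075.80 (≈ $15.0282 each)
Oct 6, sell 341: 341/737 × $11,075.80 → $5,124.62
After Oct 9: 650 on hand, pool $9,100.78 (≈ $14.0012 each)
After Oct 11: 807 on hand, pool $11,589.23 (≈ $14.3609 each)
Oct 12, sell 401: 401/807 × $11,589.23 → $5,758.71
After Oct 14: 795 on hand, pool $12,326.82 (≈ $15.5054 each)
After Oct 15: 1187 on hand, pool $18,598.82 (≈ $15.6688 each)
Total COGS = $5,124.62 + $5,758.71 = $10,883.33
Ending inventory (cost pool remaining) = $18,598.82
Check: goods available $29,482.15 = COGS $10,883.33 + ending $18,598.82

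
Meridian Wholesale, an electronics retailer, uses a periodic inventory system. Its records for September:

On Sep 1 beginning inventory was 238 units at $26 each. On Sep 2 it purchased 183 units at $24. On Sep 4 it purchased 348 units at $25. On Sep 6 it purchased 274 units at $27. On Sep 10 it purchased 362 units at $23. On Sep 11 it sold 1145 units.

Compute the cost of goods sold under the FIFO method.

COGS = $29,024

Sep 11, 1145 sold [FIFO — oldest first]: 238 @ $26 + 183 @ $24 + 348 @ $25 + 274 @ $27 + 102 @ $23 = $29,024
Ending inventory: 260 @ $23 = $5,980
Check: goods available $35,004 = COGS $29,024 + ending $5,980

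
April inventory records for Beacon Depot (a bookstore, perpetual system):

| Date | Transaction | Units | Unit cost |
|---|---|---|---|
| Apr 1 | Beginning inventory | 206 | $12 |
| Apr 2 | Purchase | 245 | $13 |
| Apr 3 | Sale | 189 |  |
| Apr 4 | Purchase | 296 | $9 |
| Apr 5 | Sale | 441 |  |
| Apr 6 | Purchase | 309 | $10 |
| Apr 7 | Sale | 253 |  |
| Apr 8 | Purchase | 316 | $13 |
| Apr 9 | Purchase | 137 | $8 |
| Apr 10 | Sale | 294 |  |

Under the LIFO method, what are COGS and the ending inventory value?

COGS = $12,584; ending inventory = $4,031

Apr 3, 189 sold [LIFO — newest first]: 189 @ $13 = $2,457
Apr 5, 441 sold [LIFO — newest first]: 296 @ $9 + 56 @ $13 + 89 @ $12 = $4,460
Apr 7, 253 sold [LIFO — newest first]: 253 @ $10 = $2,530
Apr 10, 294 sold [LIFO — newest first]: 137 @ $8 + 157 @ $13 = $3,137
Total COGS = $2,457 + $4,460 + $2,530 + $3,137 = $12,584
Ending inventory: 117 @ $12 + 56 @ $10 + 159 @ $13 = $4,031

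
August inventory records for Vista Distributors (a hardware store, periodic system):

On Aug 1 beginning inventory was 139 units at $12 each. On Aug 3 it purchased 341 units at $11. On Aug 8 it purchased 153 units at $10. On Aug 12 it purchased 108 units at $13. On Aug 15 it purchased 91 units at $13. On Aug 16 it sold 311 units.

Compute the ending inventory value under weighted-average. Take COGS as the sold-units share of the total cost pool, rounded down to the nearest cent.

Aug 16, sell 311: 311/832 × $9,536.00 → $3,564.53
Ending inventory (cost pool remaining) = $5,971.47

Ending inventory = $5,971.47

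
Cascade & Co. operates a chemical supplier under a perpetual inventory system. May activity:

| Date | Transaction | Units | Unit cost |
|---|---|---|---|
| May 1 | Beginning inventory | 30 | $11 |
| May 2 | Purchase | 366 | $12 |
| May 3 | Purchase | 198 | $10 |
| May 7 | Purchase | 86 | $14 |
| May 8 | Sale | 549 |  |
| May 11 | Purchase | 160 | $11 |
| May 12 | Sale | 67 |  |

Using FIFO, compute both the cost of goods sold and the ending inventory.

May 8, 549 sold [FIFO — oldest first]: 30 @ $11 + 366 @ $12 + 153 @ $10 = $6,252
May 12, 67 sold [FIFO — oldest first]: 45 @ $10 + 22 @ $14 = $758
Total COGS = $6,252 + $758 = $7,010
Ending inventory: 64 @ $14 + 160 @ $11 = $2,656

COGS = $7,010; ending inventory = $2,656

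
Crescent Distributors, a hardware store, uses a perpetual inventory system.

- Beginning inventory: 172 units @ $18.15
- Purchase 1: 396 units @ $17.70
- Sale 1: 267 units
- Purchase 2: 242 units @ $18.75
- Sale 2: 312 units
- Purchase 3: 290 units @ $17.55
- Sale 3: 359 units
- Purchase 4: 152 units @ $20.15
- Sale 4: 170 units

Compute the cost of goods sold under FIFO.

Sale 1 (267) [FIFO — oldest first]: 172 @ $18.15 + 95 @ $17.70 = $4,803.30
Sale 2 (312) [FIFO — oldest first]: 301 @ $17.70 + 11 @ $18.75 = $5,533.95
Sale 3 (359) [FIFO — oldest first]: 231 @ $18.75 + 128 @ $17.55 = $6,577.65
Sale 4 (170) [FIFO — oldest first]: 162 @ $17.55 + 8 @ $20.15 = $3,004.30
Total COGS = $4,803.30 + $5,533.95 + $6,577.65 + $3,004.30 = $19,919.20
Ending inventory: 144 @ $20.15 = $2,901.60
Check: goods available $22,820.80 = COGS $19,919.20 + ending $2,901.60

COGS = $19,919.20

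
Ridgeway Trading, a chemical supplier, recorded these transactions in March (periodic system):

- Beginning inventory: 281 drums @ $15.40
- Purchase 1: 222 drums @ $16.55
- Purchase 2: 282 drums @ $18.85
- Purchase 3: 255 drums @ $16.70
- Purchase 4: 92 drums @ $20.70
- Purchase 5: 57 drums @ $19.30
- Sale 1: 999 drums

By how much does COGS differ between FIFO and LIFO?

FIFO COGS: 281 @ $15.40 + 222 @ $16.55 + 282 @ $18.85 + 214 @ $16.70 = $16,891.00
LIFO COGS: 57 @ $19.30 + 92 @ $20.70 + 255 @ $16.70 + 282 @ $18.85 + 222 @ $16.55 + 91 @ $15.40 = $17,654.20
Difference = |$16,891.00 − $17,654.20| = $763.20

$763.20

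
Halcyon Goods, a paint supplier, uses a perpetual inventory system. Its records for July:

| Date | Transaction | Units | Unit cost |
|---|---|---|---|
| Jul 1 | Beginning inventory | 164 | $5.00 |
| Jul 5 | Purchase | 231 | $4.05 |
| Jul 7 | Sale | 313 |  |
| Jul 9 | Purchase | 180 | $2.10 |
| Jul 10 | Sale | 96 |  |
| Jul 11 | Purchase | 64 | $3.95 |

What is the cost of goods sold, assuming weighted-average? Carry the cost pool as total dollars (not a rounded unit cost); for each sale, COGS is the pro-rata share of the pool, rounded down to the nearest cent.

After Jul 1: 164 on hand, pool $820.00 (≈ $5.0000 each)
After Jul 5: 395 on hand, pool $1,755.55 (≈ $4.4444 each)
Jul 7, sell 313: 313/395 × $1,755.55 → $1,391.10
After Jul 9: 262 on hand, pool $742.45 (≈ $2.8338 each)
Jul 10, sell 96: 96/262 × $742.45 → $272.04
After Jul 11: 230 on hand, pool $723.21 (≈ $3.1444 each)
Total COGS = $1,391.10 + $272.04 = $1,663.14
Ending inventory (cost pool remaining) = $723.21

COGS = $1,663.14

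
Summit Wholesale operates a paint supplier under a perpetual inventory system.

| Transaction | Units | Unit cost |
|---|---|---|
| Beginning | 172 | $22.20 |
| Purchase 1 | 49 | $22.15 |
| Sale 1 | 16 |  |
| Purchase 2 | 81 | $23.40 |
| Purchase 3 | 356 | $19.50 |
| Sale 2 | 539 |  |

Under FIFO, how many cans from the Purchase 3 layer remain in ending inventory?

Sale 1 (16) [FIFO — oldest first]: 16 @ $22.20 = $355.20
Sale 2 (539) [FIFO — oldest first]: 156 @ $22.20 + 49 @ $22.15 + 81 @ $23.40 + 253 @ $19.50 = $11,377.45
Total COGS = $355.20 + $11,377.45 = $11,732.65
Ending inventory: 103 @ $19.50 = $2,008.50

103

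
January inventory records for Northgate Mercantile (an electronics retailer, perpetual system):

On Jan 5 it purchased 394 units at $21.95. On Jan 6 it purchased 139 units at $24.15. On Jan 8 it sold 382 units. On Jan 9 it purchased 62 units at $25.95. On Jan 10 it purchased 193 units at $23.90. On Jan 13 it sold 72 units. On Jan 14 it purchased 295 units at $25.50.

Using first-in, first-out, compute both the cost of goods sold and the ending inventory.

Jan 8, 382 sold [FIFO — oldest first]: 382 @ $21.95 = $8,384.90
Jan 13, 72 sold [FIFO — oldest first]: 12 @ $21.95 + 60 @ $24.15 = $1,712.40
Total COGS = $8,384.90 + $1,712.40 = $10,097.30
Ending inventory: 79 @ $24.15 + 62 @ $25.95 + 193 @ $23.90 + 295 @ $25.50 = $15,651.95

COGS = $10,097.30; ending inventory = $15,651.95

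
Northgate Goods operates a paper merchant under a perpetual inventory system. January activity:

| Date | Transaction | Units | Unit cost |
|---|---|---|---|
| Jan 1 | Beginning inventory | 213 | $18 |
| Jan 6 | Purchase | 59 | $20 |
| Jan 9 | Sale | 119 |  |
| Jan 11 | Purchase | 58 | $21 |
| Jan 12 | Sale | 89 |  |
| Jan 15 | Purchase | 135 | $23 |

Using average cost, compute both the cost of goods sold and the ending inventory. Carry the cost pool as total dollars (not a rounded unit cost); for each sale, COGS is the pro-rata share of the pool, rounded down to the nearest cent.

COGS = $3,897.01; ending inventory = $5,439.99

After Jan 1: 213 on hand, pool $3,834.00 (≈ $18.0000 each)
After Jan 6: 272 on hand, pool $5,014.00 (≈ $18.4338 each)
Jan 9, sell 119: 119/272 × $5,014.00 → $2,193.62
After Jan 11: 211 on hand, pool $4,038.38 (≈ $19.1392 each)
Jan 12, sell 89: 89/211 × $4,038.38 → $1,703.39
After Jan 15: 257 on hand, pool $5,439.99 (≈ $21.1673 each)
Total COGS = $2,193.62 + $1,703.39 = $3,897.01
Ending inventory (cost pool remaining) = $5,439.99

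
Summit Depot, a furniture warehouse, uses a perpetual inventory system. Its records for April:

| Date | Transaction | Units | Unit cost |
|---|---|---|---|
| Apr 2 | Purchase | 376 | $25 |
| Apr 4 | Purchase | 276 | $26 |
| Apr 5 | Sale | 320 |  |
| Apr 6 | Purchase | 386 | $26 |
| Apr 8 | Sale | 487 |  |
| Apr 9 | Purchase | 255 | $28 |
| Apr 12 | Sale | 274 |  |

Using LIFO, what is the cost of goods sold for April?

COGS = $28,452

Apr 5, 320 sold [LIFO — newest first]: 276 @ $26 + 44 @ $25 = $8,276
Apr 8, 487 sold [LIFO — newest first]: 386 @ $26 + 101 @ $25 = $12,561
Apr 12, 274 sold [LIFO — newest first]: 255 @ $28 + 19 @ $25 = $7,615
Total COGS = $8,276 + $12,561 + $7,615 = $28,452
Ending inventory: 212 @ $25 = $5,300
Check: goods available $33,752 = COGS $28,452 + ending $5,300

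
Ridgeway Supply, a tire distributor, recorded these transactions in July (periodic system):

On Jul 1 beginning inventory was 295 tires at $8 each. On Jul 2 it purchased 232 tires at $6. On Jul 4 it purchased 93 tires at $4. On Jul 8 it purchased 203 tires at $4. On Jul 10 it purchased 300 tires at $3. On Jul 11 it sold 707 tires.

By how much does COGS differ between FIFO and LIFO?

$1,722

FIFO COGS: 295 @ $8 + 232 @ $6 + 93 @ $4 + 87 @ $4 = $4,472
LIFO COGS: 300 @ $3 + 203 @ $4 + 93 @ $4 + 111 @ $6 = $2,750
Difference = |$4,472 − $2,750| = $1,722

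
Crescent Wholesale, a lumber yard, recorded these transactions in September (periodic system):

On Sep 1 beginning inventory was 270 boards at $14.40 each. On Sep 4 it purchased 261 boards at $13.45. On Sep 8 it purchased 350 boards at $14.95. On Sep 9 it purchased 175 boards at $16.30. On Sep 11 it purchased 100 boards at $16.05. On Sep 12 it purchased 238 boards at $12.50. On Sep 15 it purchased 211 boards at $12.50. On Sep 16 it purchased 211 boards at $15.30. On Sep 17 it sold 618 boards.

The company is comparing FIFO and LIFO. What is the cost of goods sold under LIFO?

FIFO COGS: 270 @ $14.40 + 261 @ $13.45 + 87 @ $14.95 = $8,699.10
LIFO COGS: 211 @ $15.30 + 211 @ $12.50 + 196 @ $12.50 = $8,315.80

COGS = $8,315.80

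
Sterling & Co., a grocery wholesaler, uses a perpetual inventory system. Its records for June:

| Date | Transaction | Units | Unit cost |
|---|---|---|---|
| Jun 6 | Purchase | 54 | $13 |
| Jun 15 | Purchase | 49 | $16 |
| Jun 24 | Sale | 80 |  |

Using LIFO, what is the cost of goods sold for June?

Jun 24, 80 sold [LIFO — newest first]: 49 @ $16 + 31 @ $13 = $1,187
Ending inventory: 23 @ $13 = $299

COGS = $1,187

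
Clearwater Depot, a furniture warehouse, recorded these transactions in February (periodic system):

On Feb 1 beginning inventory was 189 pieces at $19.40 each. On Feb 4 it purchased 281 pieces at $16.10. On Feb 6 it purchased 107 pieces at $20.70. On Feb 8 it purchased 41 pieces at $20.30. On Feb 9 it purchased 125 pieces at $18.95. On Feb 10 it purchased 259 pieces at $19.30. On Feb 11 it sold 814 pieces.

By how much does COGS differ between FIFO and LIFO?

FIFO COGS: 189 @ $19.40 + 281 @ $16.10 + 107 @ $20.70 + 41 @ $20.30 + 125 @ $18.95 + 71 @ $19.30 = $14,976.95
LIFO COGS: 259 @ $19.30 + 125 @ $18.95 + 41 @ $20.30 + 107 @ $20.70 + 281 @ $16.10 + 1 @ $19.40 = $14,958.15
Difference = |$14,976.95 − $14,958.15| = $18.80

$18.80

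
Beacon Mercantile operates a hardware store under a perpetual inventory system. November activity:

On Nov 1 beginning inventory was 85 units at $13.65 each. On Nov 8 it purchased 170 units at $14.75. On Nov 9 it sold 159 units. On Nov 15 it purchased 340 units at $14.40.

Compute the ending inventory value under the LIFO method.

Nov 9, 159 sold [LIFO — newest first]: 159 @ $14.75 = $2,345.25
Ending inventory: 85 @ $13.65 + 11 @ $14.75 + 340 @ $14.40 = $6,218.50
Check: goods available $8,563.75 = COGS $2,345.25 + ending $6,218.50

Ending inventory = $6,218.50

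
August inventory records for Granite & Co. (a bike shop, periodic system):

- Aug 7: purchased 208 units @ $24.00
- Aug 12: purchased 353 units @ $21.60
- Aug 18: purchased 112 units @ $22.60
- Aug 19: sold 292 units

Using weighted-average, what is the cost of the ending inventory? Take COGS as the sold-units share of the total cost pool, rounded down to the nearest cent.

Ending inventory = $8,575.62

Aug 19, sell 292: 292/673 × $15,148.00 → $6,572.38
Ending inventory (cost pool remaining) = $8,575.62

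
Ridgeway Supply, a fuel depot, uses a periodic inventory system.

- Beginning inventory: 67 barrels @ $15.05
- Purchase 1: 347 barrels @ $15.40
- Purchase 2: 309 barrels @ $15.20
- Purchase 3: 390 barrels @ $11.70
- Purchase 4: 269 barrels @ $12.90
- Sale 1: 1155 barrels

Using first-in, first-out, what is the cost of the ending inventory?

Sale 1 (1155) [FIFO — oldest first]: 67 @ $15.05 + 347 @ $15.40 + 309 @ $15.20 + 390 @ $11.70 + 42 @ $12.90 = $16,153.75
Ending inventory: 227 @ $12.90 = $2,928.30

Ending inventory = $2,928.30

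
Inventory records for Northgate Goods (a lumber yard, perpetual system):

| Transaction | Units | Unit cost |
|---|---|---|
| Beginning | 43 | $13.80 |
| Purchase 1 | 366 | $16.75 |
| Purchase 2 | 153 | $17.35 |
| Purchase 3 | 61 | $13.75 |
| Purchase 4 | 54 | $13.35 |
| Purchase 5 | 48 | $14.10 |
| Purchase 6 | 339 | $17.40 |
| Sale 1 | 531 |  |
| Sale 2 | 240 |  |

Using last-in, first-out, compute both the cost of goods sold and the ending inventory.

Sale 1 (531) [LIFO — newest first]: 339 @ $17.40 + 48 @ $14.10 + 54 @ $13.35 + 61 @ $13.75 + 29 @ $17.35 = $8,638.20
Sale 2 (240) [LIFO — newest first]: 124 @ $17.35 + 116 @ $16.75 = $4,094.40
Total COGS = $8,638.20 + $4,094.40 = $12,732.60
Ending inventory: 43 @ $13.80 + 250 @ $16.75 = $4,780.90

COGS = $12,732.60; ending inventory = $4,780.90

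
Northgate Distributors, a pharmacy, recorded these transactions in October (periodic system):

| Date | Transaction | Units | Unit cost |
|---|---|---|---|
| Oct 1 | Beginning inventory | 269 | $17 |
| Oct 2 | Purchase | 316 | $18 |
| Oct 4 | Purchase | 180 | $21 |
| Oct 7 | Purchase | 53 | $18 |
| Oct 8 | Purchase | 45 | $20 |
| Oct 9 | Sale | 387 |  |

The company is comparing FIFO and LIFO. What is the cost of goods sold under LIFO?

COGS = $7,596

FIFO COGS: 269 @ $17 + 118 @ $18 = $6,697
LIFO COGS: 45 @ $20 + 53 @ $18 + 180 @ $21 + 109 @ $18 = $7,596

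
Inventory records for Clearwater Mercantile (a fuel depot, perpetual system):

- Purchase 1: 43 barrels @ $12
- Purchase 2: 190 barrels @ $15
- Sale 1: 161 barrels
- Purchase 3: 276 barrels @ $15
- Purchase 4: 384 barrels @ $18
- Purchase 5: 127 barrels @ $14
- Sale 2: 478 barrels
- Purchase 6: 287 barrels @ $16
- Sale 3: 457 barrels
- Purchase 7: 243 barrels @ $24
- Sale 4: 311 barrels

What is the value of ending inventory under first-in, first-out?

Sale 1 (161) [FIFO — oldest first]: 43 @ $12 + 118 @ $15 = $2,286
Sale 2 (478) [FIFO — oldest first]: 72 @ $15 + 276 @ $15 + 130 @ $18 = $7,560
Sale 3 (457) [FIFO — oldest first]: 254 @ $18 + 127 @ $14 + 76 @ $16 = $7,566
Sale 4 (311) [FIFO — oldest first]: 211 @ $16 + 100 @ $24 = $5,776
Total COGS = $2,286 + $7,560 + $7,566 + $5,776 = $23,188
Ending inventory: 143 @ $24 = $3,432

Ending inventory = $3,432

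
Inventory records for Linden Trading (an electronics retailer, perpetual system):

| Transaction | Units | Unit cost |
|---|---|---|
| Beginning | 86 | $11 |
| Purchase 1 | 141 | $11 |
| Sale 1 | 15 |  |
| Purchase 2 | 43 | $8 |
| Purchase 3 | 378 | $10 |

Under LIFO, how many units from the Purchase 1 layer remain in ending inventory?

126

Sale 1 (15) [LIFO — newest first]: 15 @ $11 = $165
Ending inventory: 86 @ $11 + 126 @ $11 + 43 @ $8 + 378 @ $10 = $6,456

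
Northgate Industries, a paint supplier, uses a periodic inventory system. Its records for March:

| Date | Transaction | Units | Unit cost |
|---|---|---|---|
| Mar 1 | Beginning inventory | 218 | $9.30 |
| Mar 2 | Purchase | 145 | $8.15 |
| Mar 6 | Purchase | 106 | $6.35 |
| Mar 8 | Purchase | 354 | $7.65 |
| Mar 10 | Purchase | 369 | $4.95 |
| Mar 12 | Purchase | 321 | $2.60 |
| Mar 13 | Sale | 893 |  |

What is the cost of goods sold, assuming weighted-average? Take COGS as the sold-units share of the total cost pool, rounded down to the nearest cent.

Mar 13, sell 893: 893/1513 × $9,251.50 → $5,460.40
Ending inventory (cost pool remaining) = $3,791.10

COGS = $5,460.40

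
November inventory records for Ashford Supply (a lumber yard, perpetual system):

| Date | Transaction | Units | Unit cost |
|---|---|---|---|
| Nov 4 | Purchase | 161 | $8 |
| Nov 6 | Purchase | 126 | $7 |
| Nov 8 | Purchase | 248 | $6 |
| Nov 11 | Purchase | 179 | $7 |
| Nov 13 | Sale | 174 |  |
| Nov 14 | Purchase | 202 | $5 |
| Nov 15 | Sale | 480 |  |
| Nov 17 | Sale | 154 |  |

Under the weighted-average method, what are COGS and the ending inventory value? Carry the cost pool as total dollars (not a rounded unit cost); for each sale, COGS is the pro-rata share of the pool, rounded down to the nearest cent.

After Nov 4: 161 on hand, pool $1,288.00 (≈ $8.0000 each)
After Nov 6: 287 on hand, pool $2,170.00 (≈ $7.5610 each)
After Nov 8: 535 on hand, pool $3,658.00 (≈ $6.8374 each)
After Nov 11: 714 on hand, pool $4,911.00 (≈ $6.8782 each)
Nov 13, sell 174: 174/714 × $4,911.00 → $1,196.79
After Nov 14: 742 on hand, pool $4,724.21 (≈ $6.3669 each)
Nov 15, sell 480: 480/742 × $4,724.21 → $3,056.09
Nov 17, sell 154: 154/262 × $1,668.12 → $980.49
Total COGS = $1,196.79 + $3,056.09 + $980.49 = $5,233.37
Ending inventory (cost pool remaining) = $687.63

COGS = $5,233.37; ending inventory = $687.63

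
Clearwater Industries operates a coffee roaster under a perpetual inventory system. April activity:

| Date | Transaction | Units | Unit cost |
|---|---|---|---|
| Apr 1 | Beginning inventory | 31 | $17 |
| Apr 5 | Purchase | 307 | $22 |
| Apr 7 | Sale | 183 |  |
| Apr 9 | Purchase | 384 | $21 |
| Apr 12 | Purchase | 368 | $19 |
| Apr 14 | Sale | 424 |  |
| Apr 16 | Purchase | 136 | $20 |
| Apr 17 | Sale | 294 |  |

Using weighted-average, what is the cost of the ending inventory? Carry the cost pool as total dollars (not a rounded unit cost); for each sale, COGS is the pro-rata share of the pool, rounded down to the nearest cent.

Ending inventory = $6,571.28

After Apr 1: 31 on hand, pool $527.00 (≈ $17.0000 each)
After Apr 5: 338 on hand, pool $7,281.00 (≈ $21.5414 each)
Apr 7, sell 183: 183/338 × $7,281.00 → $3,942.07
After Apr 9: 539 on hand, pool $11,402.93 (≈ $21.1557 each)
After Apr 12: 907 on hand, pool $18,394.93 (≈ $20.2811 each)
Apr 14, sell 424: 424/907 × $18,394.93 → $8,599.17
After Apr 16: 619 on hand, pool $12,515.76 (≈ $20.2193 each)
Apr 17, sell 294: 294/619 × $12,515.76 → $5,944.48
Total COGS = $3,942.07 + $8,599.17 + $5,944.48 = $18,485.72
Ending inventory (cost pool remaining) = $6,571.28
Check: goods available $25,057.00 = COGS $18,485.72 + ending $6,571.28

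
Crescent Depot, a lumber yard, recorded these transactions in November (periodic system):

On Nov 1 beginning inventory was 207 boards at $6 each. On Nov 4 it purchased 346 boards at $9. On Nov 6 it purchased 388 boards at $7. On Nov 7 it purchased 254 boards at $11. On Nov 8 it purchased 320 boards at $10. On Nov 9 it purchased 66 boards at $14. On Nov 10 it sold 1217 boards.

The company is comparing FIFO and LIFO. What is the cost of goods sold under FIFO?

COGS = $10,086

FIFO COGS: 207 @ $6 + 346 @ $9 + 388 @ $7 + 254 @ $11 + 22 @ $10 = $10,086
LIFO COGS: 66 @ $14 + 320 @ $10 + 254 @ $11 + 388 @ $7 + 189 @ $9 = $11,335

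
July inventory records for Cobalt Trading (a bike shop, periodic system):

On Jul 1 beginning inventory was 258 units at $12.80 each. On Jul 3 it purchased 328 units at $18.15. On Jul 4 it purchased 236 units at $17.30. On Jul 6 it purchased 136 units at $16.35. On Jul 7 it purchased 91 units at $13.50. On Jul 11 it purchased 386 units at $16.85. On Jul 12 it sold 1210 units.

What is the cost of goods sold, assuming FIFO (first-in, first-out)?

COGS = $19,503.35

Jul 12, 1210 sold [FIFO — oldest first]: 258 @ $12.80 + 328 @ $18.15 + 236 @ $17.30 + 136 @ $16.35 + 91 @ $13.50 + 161 @ $16.85 = $19,503.35
Ending inventory: 225 @ $16.85 = $3,791.25
Check: goods available $23,294.60 = COGS $19,503.35 + ending $3,791.25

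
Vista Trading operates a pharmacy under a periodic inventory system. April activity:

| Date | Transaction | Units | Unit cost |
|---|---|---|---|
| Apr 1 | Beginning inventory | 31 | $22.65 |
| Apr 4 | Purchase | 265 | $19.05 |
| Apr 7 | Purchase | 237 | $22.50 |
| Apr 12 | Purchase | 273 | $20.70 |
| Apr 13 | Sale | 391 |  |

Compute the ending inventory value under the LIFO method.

Ending inventory = $8,427.90

Apr 13, 391 sold [LIFO — newest first]: 273 @ $20.70 + 118 @ $22.50 = $8,306.10
Ending inventory: 31 @ $22.65 + 265 @ $19.05 + 119 @ $22.50 = $8,427.90
Check: goods available $16,734.00 = COGS $8,306.10 + ending $8,427.90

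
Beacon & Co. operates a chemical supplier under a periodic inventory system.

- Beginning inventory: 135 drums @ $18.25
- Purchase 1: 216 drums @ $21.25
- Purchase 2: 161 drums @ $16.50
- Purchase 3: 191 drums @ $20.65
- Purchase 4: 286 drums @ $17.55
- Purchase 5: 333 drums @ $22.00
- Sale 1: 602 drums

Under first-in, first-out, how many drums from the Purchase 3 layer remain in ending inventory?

101

Sale 1 (602) [FIFO — oldest first]: 135 @ $18.25 + 216 @ $21.25 + 161 @ $16.50 + 90 @ $20.65 = $11,568.75
Ending inventory: 101 @ $20.65 + 286 @ $17.55 + 333 @ $22.00 = $14,430.95
Check: goods available $25,999.70 = COGS $11,568.75 + ending $14,430.95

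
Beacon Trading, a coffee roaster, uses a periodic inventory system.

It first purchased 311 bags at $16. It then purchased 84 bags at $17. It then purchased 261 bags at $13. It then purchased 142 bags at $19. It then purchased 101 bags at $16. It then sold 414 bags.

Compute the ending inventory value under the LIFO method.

Sale 1 (414) [LIFO — newest first]: 101 @ $16 + 142 @ $19 + 171 @ $13 = $6,537
Ending inventory: 311 @ $16 + 84 @ $17 + 90 @ $13 = $7,574

Ending inventory = $7,574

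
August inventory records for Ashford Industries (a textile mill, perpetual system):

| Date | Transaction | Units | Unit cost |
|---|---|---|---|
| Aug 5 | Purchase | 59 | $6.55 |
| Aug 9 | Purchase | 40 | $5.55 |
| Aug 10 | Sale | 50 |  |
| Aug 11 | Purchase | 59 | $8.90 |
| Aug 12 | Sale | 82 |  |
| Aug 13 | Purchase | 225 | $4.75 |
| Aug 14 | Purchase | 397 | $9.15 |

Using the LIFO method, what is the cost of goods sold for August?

Aug 10, 50 sold [LIFO — newest first]: 40 @ $5.55 + 10 @ $6.55 = $287.50
Aug 12, 82 sold [LIFO — newest first]: 59 @ $8.90 + 23 @ $6.55 = $675.75
Total COGS = $287.50 + $675.75 = $963.25
Ending inventory: 26 @ $6.55 + 225 @ $4.75 + 397 @ $9.15 = $4,871.60
Check: goods available $5,834.85 = COGS $963.25 + ending $4,871.60

COGS = $963.25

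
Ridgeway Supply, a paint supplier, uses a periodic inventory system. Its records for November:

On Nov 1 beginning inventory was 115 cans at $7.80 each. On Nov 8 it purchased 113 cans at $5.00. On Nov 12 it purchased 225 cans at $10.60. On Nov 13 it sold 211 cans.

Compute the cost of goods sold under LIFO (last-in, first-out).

COGS = $2,236.60

Nov 13, 211 sold [LIFO — newest first]: 211 @ $10.60 = $2,236.60
Ending inventory: 115 @ $7.80 + 113 @ $5.00 + 14 @ $10.60 = $1,610.40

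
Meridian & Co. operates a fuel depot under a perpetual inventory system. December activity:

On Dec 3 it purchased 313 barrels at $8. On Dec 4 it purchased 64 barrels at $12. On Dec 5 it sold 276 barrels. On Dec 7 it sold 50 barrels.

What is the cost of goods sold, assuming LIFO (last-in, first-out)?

COGS = $2,864

Dec 5, 276 sold [LIFO — newest first]: 64 @ $12 + 212 @ $8 = $2,464
Dec 7, 50 sold [LIFO — newest first]: 50 @ $8 = $400
Total COGS = $2,464 + $400 = $2,864
Ending inventory: 51 @ $8 = $408
Check: goods available $3,272 = COGS $2,864 + ending $408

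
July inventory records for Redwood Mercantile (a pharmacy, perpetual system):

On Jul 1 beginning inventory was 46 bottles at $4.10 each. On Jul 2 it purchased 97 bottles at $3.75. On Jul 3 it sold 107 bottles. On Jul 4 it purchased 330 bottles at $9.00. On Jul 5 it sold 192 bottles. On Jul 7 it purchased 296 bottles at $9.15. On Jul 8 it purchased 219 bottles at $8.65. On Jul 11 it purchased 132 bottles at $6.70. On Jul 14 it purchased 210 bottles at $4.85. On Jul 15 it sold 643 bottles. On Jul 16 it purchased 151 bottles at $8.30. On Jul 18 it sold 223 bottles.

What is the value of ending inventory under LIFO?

Jul 3, 107 sold [LIFO — newest first]: 97 @ $3.75 + 10 @ $4.10 = $404.75
Jul 5, 192 sold [LIFO — newest first]: 192 @ $9.00 = $1,728.00
Jul 15, 643 sold [LIFO — newest first]: 210 @ $4.85 + 132 @ $6.70 + 219 @ $8.65 + 82 @ $9.15 = $4,547.55
Jul 18, 223 sold [LIFO — newest first]: 151 @ $8.30 + 72 @ $9.15 = $1,912.10
Total COGS = $404.75 + $1,728.00 + $4,547.55 + $1,912.10 = $8,592.40
Ending inventory: 36 @ $4.10 + 138 @ $9.00 + 142 @ $9.15 = $2,688.90
Check: goods available $11,281.30 = COGS $8,592.40 + ending $2,688.90

Ending inventory = $2,688.90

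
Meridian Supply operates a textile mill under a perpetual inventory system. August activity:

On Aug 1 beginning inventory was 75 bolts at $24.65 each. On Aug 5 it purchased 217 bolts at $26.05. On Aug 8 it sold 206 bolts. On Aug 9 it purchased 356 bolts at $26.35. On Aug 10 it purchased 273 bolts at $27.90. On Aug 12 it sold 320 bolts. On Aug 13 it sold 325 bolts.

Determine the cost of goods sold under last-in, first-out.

Aug 8, 206 sold [LIFO — newest first]: 206 @ $26.05 = $5,366.30
Aug 12, 320 sold [LIFO — newest first]: 273 @ $27.90 + 47 @ $26.35 = $8,855.15
Aug 13, 325 sold [LIFO — newest first]: 309 @ $26.35 + 11 @ $26.05 + 5 @ $24.65 = $8,551.95
Total COGS = $5,366.30 + $8,855.15 + $8,551.95 = $22,773.40
Ending inventory: 70 @ $24.65 = $1,725.50

COGS = $22,773.40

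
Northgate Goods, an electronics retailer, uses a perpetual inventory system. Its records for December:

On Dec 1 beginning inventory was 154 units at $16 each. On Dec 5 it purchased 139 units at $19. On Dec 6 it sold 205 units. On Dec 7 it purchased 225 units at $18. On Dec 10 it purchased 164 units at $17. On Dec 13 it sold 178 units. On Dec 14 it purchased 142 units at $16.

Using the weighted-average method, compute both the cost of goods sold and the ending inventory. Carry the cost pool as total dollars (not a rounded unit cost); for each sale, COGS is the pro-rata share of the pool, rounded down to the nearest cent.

COGS = $6,695.61; ending inventory = $7,519.39

After Dec 1: 154 on hand, pool $2,464.00 (≈ $16.0000 each)
After Dec 5: 293 on hand, pool $5,105.00 (≈ $17.4232 each)
Dec 6, sell 205: 205/293 × $5,105.00 → $3,571.75
After Dec 7: 313 on hand, pool $5,583.25 (≈ $17.8379 each)
After Dec 10: 477 on hand, pool $8,371.25 (≈ $17.5498 each)
Dec 13, sell 178: 178/477 × $8,371.25 → $3,123.86
After Dec 14: 441 on hand, pool $7,519.39 (≈ $17.0508 each)
Total COGS = $3,571.75 + $3,123.86 = $6,695.61
Ending inventory (cost pool remaining) = $7,519.39
Check: goods available $14,215.00 = COGS $6,695.61 + ending $7,519.39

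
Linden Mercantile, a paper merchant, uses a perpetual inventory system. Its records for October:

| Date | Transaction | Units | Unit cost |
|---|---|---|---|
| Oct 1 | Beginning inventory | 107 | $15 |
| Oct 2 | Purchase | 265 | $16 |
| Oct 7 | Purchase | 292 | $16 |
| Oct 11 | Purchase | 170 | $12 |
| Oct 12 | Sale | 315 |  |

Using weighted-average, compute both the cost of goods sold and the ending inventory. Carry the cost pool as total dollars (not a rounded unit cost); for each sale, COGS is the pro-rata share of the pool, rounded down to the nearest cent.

After Oct 1: 107 on hand, pool $1,605.00 (≈ $15.0000 each)
After Oct 2: 372 on hand, pool $5,845.00 (≈ $15.7124 each)
After Oct 7: 664 on hand, pool $10,517.00 (≈ $15.8389 each)
After Oct 11: 834 on hand, pool $12,557.00 (≈ $15.0564 each)
Oct 12, sell 315: 315/834 × $12,557.00 → $4,742.75
Ending inventory (cost pool remaining) = $7,814.25

COGS = $4,742.75; ending inventory = $7,814.25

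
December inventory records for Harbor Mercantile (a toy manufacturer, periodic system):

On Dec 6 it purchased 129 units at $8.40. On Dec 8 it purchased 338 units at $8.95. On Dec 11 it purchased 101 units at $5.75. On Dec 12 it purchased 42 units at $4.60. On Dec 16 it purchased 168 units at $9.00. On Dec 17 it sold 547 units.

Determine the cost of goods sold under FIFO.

Dec 17, 547 sold [FIFO — oldest first]: 129 @ $8.40 + 338 @ $8.95 + 80 @ $5.75 = $4,568.70
Ending inventory: 21 @ $5.75 + 42 @ $4.60 + 168 @ $9.00 = $1,825.95

COGS = $4,568.70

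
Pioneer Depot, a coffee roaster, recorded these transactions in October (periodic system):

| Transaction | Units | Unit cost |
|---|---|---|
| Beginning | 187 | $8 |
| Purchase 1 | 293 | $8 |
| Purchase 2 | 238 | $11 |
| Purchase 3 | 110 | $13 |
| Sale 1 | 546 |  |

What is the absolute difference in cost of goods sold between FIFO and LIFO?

FIFO COGS: 187 @ $8 + 293 @ $8 + 66 @ $11 = $4,566
LIFO COGS: 110 @ $13 + 238 @ $11 + 198 @ $8 = $5,632
Difference = |$4,566 − $5,632| = $1,066

$1,066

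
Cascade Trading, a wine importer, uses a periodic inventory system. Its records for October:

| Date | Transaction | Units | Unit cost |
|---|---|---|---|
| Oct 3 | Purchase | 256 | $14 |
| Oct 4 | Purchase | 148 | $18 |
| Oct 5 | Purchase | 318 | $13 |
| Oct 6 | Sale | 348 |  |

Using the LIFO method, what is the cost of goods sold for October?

COGS = $4,674

Oct 6, 348 sold [LIFO — newest first]: 318 @ $13 + 30 @ $18 = $4,674
Ending inventory: 256 @ $14 + 118 @ $18 = $5,708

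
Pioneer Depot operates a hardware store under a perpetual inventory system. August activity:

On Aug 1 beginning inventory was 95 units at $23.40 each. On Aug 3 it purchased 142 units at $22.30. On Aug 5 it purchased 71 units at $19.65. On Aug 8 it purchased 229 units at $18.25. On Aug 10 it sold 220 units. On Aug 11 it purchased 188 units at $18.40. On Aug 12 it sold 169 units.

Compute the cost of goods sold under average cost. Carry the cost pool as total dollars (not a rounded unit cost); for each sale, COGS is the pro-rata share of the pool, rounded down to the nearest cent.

COGS = $7,815.35

After Aug 1: 95 on hand, pool $2,223.00 (≈ $23.4000 each)
After Aug 3: 237 on hand, pool $5,389.60 (≈ $22.7409 each)
After Aug 5: 308 on hand, pool $6,784.75 (≈ $22.0284 each)
After Aug 8: 537 on hand, pool $10,964.00 (≈ $20.4171 each)
Aug 10, sell 220: 220/537 × $10,964.00 → $4,491.76
After Aug 11: 505 on hand, pool $9,931.44 (≈ $19.6662 each)
Aug 12, sell 169: 169/505 × $9,931.44 → $3,323.59
Total COGS = $4,491.76 + $3,323.59 = $7,815.35
Ending inventory (cost pool remaining) = $6,607.85
Check: goods available $14,423.20 = COGS $7,815.35 + ending $6,607.85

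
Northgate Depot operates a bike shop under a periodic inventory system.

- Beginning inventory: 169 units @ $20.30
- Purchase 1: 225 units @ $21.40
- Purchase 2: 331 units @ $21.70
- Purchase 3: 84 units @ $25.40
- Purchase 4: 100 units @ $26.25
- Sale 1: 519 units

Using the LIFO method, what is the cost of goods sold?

Sale 1 (519) [LIFO — newest first]: 100 @ $26.25 + 84 @ $25.40 + 331 @ $21.70 + 4 @ $21.40 = $12,026.90
Ending inventory: 169 @ $20.30 + 221 @ $21.40 = $8,160.10

COGS = $12,026.90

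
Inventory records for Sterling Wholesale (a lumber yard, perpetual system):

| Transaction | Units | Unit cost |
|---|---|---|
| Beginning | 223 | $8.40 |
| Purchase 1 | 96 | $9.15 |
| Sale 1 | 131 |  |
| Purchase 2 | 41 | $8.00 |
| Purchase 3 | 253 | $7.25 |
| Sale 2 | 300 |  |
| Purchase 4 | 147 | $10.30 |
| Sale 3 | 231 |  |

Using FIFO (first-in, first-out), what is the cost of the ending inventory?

Sale 1 (131) [FIFO — oldest first]: 131 @ $8.40 = $1,100.40
Sale 2 (300) [FIFO — oldest first]: 92 @ $8.40 + 96 @ $9.15 + 41 @ $8.00 + 71 @ $7.25 = $2,493.95
Sale 3 (231) [FIFO — oldest first]: 182 @ $7.25 + 49 @ $10.30 = $1,824.20
Total COGS = $1,100.40 + $2,493.95 + $1,824.20 = $5,418.55
Ending inventory: 98 @ $10.30 = $1,009.40

Ending inventory = $1,009.40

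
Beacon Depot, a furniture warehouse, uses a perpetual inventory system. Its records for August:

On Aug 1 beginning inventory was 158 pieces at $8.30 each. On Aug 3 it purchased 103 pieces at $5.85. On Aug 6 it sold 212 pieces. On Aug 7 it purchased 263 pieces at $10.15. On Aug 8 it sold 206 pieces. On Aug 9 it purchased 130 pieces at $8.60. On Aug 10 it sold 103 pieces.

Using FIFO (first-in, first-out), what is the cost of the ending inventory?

Ending inventory = $1,148.45

Aug 6, 212 sold [FIFO — oldest first]: 158 @ $8.30 + 54 @ $5.85 = $1,627.30
Aug 8, 206 sold [FIFO — oldest first]: 49 @ $5.85 + 157 @ $10.15 = $1,880.20
Aug 10, 103 sold [FIFO — oldest first]: 103 @ $10.15 = $1,045.45
Total COGS = $1,627.30 + $1,880.20 + $1,045.45 = $4,552.95
Ending inventory: 3 @ $10.15 + 130 @ $8.60 = $1,148.45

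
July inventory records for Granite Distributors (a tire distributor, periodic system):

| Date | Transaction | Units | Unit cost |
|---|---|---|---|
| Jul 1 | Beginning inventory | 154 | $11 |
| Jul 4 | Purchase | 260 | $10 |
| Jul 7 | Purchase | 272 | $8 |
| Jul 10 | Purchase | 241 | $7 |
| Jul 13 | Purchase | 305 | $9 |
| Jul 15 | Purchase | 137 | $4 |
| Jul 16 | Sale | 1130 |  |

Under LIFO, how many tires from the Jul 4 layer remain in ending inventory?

Jul 16, 1130 sold [LIFO — newest first]: 137 @ $4 + 305 @ $9 + 241 @ $7 + 272 @ $8 + 175 @ $10 = $8,906
Ending inventory: 154 @ $11 + 85 @ $10 = $2,544
Check: goods available $11,450 = COGS $8,906 + ending $2,544

85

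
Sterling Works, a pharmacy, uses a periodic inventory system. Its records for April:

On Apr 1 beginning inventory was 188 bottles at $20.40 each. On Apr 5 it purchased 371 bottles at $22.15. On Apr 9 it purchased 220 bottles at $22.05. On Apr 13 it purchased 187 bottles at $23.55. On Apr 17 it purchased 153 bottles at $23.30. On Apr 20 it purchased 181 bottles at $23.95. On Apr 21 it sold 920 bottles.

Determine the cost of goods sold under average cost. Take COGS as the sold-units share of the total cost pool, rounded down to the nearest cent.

COGS = $20,669.95

Apr 21, sell 920: 920/1300 × $29,207.55 → $20,669.95
Ending inventory (cost pool remaining) = $8,537.60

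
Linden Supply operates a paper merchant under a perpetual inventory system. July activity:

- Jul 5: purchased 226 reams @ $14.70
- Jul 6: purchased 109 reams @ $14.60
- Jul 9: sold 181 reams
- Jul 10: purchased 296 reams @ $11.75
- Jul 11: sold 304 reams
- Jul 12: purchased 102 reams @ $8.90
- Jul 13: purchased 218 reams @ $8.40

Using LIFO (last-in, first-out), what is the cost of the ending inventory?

Jul 9, 181 sold [LIFO — newest first]: 109 @ $14.60 + 72 @ $14.70 = $2,649.80
Jul 11, 304 sold [LIFO — newest first]: 296 @ $11.75 + 8 @ $14.70 = $3,595.60
Total COGS = $2,649.80 + $3,595.60 = $6,245.40
Ending inventory: 146 @ $14.70 + 102 @ $8.90 + 218 @ $8.40 = $4,885.20

Ending inventory = $4,885.20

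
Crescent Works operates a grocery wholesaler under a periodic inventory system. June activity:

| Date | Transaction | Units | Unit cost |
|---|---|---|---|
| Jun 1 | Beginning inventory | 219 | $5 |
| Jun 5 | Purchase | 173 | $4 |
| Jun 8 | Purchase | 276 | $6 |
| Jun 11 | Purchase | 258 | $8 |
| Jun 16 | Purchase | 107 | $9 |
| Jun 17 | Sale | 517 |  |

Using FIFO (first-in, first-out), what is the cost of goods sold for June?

COGS = $2,537

Jun 17, 517 sold [FIFO — oldest first]: 219 @ $5 + 173 @ $4 + 125 @ $6 = $2,537
Ending inventory: 151 @ $6 + 258 @ $8 + 107 @ $9 = $3,933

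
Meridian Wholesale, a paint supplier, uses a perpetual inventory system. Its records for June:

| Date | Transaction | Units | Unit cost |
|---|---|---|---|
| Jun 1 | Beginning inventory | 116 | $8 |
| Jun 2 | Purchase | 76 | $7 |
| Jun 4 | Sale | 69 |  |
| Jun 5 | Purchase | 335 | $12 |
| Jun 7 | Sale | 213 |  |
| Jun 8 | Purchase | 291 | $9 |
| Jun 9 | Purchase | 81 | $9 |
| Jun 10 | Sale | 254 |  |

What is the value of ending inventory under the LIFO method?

Jun 4, 69 sold [LIFO — newest first]: 69 @ $7 = $483
Jun 7, 213 sold [LIFO — newest first]: 213 @ $12 = $2,556
Jun 10, 254 sold [LIFO — newest first]: 81 @ $9 + 173 @ $9 = $2,286
Total COGS = $483 + $2,556 + $2,286 = $5,325
Ending inventory: 116 @ $8 + 7 @ $7 + 122 @ $12 + 118 @ $9 = $3,503

Ending inventory = $3,503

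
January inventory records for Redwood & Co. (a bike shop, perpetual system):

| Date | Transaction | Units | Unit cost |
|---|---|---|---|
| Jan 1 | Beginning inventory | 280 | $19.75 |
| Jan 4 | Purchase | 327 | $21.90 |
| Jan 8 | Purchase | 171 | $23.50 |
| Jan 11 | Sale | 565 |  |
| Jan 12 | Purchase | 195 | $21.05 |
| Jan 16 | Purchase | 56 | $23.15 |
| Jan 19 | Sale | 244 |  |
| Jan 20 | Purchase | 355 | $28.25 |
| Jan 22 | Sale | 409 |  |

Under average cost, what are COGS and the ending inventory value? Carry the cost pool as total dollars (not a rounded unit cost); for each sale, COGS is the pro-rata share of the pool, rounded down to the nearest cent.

After Jan 1: 280 on hand, pool $5,530.00 (≈ $19.7500 each)
After Jan 4: 607 on hand, pool $12,691.30 (≈ $20.9082 each)
After Jan 8: 778 on hand, pool $16,709.80 (≈ $21.4779 each)
Jan 11, sell 565: 565/778 × $16,709.80 → $12,135.00
After Jan 12: 408 on hand, pool $8,679.55 (≈ $21.2734 each)
After Jan 16: 464 on hand, pool $9,975.95 (≈ $21.4999 each)
Jan 19, sell 244: 244/464 × $9,975.95 → $5,245.97
After Jan 20: 575 on hand, pool $14,758.73 (≈ $25.6674 each)
Jan 22, sell 409: 409/575 × $14,758.73 → $10,497.94
Total COGS = $12,135.00 + $5,245.97 + $10,497.94 = $27,878.91
Ending inventory (cost pool remaining) = $4,260.79

COGS = $27,878.91; ending inventory = $4,260.79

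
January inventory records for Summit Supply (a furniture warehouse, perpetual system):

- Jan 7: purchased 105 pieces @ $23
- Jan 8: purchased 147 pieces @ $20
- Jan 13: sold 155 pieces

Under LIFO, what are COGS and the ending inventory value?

Jan 13, 155 sold [LIFO — newest first]: 147 @ $20 + 8 @ $23 = $3,124
Ending inventory: 97 @ $23 = $2,231

COGS = $3,124; ending inventory = $2,231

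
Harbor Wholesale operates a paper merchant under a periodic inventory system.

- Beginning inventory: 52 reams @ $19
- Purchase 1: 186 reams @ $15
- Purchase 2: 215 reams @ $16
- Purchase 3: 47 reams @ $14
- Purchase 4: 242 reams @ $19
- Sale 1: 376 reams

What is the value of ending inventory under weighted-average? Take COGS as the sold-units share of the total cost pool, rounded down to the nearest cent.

Ending inventory = $6,152.95

Sale 1, sell 376: 376/742 × $12,474.00 → $6,321.05
Ending inventory (cost pool remaining) = $6,152.95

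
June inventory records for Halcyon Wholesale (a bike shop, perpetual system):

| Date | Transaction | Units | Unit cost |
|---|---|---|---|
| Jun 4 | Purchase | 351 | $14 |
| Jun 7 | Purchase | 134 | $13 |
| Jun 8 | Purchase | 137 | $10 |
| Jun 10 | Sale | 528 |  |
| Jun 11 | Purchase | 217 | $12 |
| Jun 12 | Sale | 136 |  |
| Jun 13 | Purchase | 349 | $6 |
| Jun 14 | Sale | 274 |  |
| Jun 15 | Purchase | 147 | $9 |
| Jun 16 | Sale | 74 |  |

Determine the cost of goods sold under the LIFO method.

Jun 10, 528 sold [LIFO — newest first]: 137 @ $10 + 134 @ $13 + 257 @ $14 = $6,710
Jun 12, 136 sold [LIFO — newest first]: 136 @ $12 = $1,632
Jun 14, 274 sold [LIFO — newest first]: 274 @ $6 = $1,644
Jun 16, 74 sold [LIFO — newest first]: 74 @ $9 = $666
Total COGS = $6,710 + $1,632 + $1,644 + $666 = $10,652
Ending inventory: 94 @ $14 + 81 @ $12 + 75 @ $6 + 73 @ $9 = $3,395

COGS = $10,652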